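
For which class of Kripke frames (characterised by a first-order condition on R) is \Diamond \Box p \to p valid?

symmetry: \forall x \forall y (Rxy \to Ryx)

Replacing p by ¬p and contraposing gives the equivalent schema p → □◇p.
Suppose p→□◇p is valid. Take Rxy and set V(p)={x}. Then p at x, so □◇p at x, so ◇p at y, so some z with Ryz has p; z=x, i.e. Ryx.
Conversely, on a frame with symmetry the schema holds at every world under every valuation.
Frame condition: \forall x \forall y (Rxy \to Ryx).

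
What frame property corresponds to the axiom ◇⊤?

seriality: ∀x ∃y Rxy

◇⊤ holds at w iff w has a successor, so frame-validity of ◇⊤ is exactly seriality. Equivalently via □p → ◇p:
Suppose □p→◇p is valid. At any x set V(p)=W. Then □p at x, so ◇p at x, so x has a successor.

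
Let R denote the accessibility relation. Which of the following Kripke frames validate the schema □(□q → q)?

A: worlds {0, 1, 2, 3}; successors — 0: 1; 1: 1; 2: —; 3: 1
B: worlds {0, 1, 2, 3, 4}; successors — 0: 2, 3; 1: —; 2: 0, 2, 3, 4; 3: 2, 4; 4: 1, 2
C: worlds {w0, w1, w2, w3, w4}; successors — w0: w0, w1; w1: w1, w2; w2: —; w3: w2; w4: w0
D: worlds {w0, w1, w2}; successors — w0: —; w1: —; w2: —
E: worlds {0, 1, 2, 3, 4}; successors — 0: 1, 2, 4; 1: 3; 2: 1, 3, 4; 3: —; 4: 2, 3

The schema corresponds to shift-reflexivity: ∀x ∀y (Rxy → Ryy).
A: condition met.
B: fails — R34 but not R44.
C: fails — Rw1w2 but not Rw2w2.
D: condition met.
E: fails — R02 but not R22.

A, D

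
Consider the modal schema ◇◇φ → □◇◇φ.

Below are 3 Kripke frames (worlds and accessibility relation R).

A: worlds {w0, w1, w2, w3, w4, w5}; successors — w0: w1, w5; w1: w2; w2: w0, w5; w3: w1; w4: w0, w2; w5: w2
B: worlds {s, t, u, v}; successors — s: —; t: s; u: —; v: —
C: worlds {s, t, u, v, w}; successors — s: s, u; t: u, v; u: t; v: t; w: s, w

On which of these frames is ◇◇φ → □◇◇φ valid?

B

This is the axiom for a generalized confluence (Geach) condition; its first-order frame correspondent is ∀x ∀y ∀z ((xR²y ∧ xRz) → ∃w (y = w ∧ zR²w)).
A: fails — w0R²w2, w0Rw1 but no w with w2=w and w1R²w.
B: holds.
C: fails — sR²s, sRu but no w* with s=w* and uR²w*.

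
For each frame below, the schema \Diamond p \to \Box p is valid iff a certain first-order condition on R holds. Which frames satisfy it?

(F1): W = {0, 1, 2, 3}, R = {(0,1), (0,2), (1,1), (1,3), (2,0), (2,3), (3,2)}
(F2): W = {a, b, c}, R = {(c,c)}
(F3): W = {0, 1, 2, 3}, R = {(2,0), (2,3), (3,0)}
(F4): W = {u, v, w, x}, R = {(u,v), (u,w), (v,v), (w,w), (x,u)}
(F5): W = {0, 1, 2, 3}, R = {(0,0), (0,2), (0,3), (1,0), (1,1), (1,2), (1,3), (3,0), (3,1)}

(F2)

This is the axiom for partial functionality; its first-order frame correspondent is \forall x \forall y \forall z (Rxy \wedge Rxz \to y = z).
(F1): fails — 0 sees both 1 and 2.
(F2): condition met.
(F3): fails — 2 sees both 0 and 3.
(F4): fails — u sees both v and w.
(F5): fails — 0 sees both 0 and 2.
Valid on: (F2).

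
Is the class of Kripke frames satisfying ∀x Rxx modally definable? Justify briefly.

Yes — defined by □p → p

Yes: it is reflexivity, defined by the T schema □p → p.
Suppose □p→p is valid. At any x set V(p)={w : Rxw}. Then □p holds at x, so p holds at x, i.e. Rxx.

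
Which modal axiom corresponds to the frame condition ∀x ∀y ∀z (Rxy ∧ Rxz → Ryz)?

◇q → □◇q

This is the Euclidean property; the standard corresponding axiom is 5: ◇q → □◇q.
Suppose ◇q→□◇q is valid. Take Rxy, Rxz and set V(q)={y}. Then ◇q at x, so □◇q at x, so ◇q at z, so some w with Rzw has q; w=y, i.e. Rzy. By symmetry of the argument, Ryz.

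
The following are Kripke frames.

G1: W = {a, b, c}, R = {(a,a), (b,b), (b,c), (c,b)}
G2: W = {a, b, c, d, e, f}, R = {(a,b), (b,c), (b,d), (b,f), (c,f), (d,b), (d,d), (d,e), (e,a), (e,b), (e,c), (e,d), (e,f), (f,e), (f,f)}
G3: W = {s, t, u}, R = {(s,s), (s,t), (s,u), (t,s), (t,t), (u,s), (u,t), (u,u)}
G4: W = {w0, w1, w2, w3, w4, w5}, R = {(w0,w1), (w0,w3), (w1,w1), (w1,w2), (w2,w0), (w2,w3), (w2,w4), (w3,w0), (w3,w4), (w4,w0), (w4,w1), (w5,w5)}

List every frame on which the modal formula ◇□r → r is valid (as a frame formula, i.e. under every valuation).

G1

Frame correspondent (Sahlqvist): ∀x ∀y (Rxy → Ryx) — i.e. symmetry.
G1: satisfies the condition.
G2: fails — Rbc but not Rcb.
G3: fails — Rut but not Rtu.
G4: fails — Rw1w2 but not Rw2w1.
Valid on: G1.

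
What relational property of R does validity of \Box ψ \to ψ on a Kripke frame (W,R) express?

reflexivity: \forall x Rxx

Suppose □ψ→ψ is valid. At any x set V(ψ)={w : Rxw}. Then □ψ holds at x, so ψ holds at x, i.e. Rxx.
The converse is a direct semantic check.
Frame condition: \forall x Rxx.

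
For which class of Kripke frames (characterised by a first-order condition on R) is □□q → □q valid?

density: ∀x ∀y (Rxy → ∃z (Rxz ∧ Rzy))

This is the C4 axiom.
It corresponds to density: ∀x ∀y (Rxy → ∃z (Rxz ∧ Rzy)).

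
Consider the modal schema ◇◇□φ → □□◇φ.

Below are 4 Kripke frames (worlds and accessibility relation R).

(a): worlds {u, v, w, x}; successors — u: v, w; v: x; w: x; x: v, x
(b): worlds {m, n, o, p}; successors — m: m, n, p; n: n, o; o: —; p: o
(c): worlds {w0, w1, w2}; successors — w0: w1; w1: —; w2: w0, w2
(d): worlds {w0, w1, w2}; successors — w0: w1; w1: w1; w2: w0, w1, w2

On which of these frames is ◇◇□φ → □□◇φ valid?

(a), (d)

This is the axiom for a generalized confluence (Geach) condition; its first-order frame correspondent is ∀x ∀y ∀z ((xR²y ∧ xR²z) → ∃w (yRw ∧ zRw)).
(a): ✓.
(b): fails — mR²m, mR²o but no w with mRw and oRw.
(c): fails — w2R²w0, w2R²w1 but no w with w0Rw and w1Rw.
(d): ✓.
Valid on: (a), (d).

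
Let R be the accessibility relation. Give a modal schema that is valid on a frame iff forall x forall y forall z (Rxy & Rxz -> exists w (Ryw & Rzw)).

The condition is convergence. The .2 schema ◇□q → □◇q defines it.
Suppose ◇□q→□◇q is valid. Take Rxy, Rxz and set V(q)={w : Ryw}. Then □q at y so ◇□q at x, so □◇q at x, so ◇q at z, giving w with Rzw and Ryw.

◇□q → □◇q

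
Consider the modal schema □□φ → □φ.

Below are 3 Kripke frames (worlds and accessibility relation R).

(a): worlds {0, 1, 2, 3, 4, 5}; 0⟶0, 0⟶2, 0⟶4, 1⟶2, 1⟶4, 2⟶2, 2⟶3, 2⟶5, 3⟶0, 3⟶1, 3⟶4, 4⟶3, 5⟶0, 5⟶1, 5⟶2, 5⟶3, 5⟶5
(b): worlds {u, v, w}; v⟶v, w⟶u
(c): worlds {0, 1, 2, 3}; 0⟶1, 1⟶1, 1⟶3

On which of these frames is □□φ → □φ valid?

The schema corresponds to density: ∀x ∀y (Rxy → ∃z (Rxz ∧ Rzy)).
(a): fails — R14 but no z with R1z and Rz4.
(b): fails — Rwu but no z with Rwz and Rzu.
(c): holds.

(c)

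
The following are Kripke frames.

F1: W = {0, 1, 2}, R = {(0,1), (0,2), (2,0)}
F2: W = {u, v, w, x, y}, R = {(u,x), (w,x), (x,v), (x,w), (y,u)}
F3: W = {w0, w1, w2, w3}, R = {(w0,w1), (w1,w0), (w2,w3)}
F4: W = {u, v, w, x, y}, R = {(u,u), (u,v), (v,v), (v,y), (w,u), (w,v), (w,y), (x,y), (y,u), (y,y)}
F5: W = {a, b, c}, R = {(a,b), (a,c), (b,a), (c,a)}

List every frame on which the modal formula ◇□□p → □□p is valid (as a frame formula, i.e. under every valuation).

F4

Frame correspondent (Sahlqvist): ∀x ∀y ∀z ((xRy ∧ xR²z) → ∃w (yR²w ∧ z = w)) — i.e. a generalized confluence (Geach) condition.
F1: fails — 0R1, 0R²0 but no w with 1R²w and 0=w.
F2: fails — uRx, uR²v but no t with xR²t and v=t.
F3: fails — w0Rw1, w0R²w0 but no w with w1R²w and w0=w.
F4: satisfies the condition.
F5: fails — aRb, aR²a but no w with bR²w and a=w.
Valid on: F4.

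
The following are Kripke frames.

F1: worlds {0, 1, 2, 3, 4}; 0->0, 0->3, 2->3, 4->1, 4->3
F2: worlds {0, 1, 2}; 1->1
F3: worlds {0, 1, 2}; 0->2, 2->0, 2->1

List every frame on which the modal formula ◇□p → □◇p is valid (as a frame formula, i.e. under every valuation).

Frame correspondent (Sahlqvist): ∀x ∀y ∀z (Rxy ∧ Rxz → ∃w (Ryw ∧ Rzw)) — i.e. convergence.
F1: fails — R00 and R03 but 0 and 3 have no common successor.
F2: holds.
F3: fails — R20 and R21 but 0 and 1 have no common successor.

F2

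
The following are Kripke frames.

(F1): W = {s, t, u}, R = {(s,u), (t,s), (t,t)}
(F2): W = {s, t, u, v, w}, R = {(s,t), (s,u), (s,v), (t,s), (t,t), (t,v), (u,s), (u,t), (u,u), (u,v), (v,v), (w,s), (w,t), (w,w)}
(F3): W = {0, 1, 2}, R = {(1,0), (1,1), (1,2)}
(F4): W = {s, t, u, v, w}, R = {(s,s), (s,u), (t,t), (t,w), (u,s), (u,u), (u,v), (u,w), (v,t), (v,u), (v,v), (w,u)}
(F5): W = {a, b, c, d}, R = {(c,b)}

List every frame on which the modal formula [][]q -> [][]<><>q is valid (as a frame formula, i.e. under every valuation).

This is the axiom for a generalized confluence (Geach) condition; its first-order frame correspondent is forall x forall z (x R^2 z -> exists w (x R^2 w & z R^2 w)).
(F1): fails — tR²s but no w with tR²w and sR²w.
(F2): condition met.
(F3): fails — 1R²0 but no w with 1R²w and 0R²w.
(F4): condition met.
(F5): condition met.
Valid on: (F2), (F4), (F5).

(F2), (F4), (F5)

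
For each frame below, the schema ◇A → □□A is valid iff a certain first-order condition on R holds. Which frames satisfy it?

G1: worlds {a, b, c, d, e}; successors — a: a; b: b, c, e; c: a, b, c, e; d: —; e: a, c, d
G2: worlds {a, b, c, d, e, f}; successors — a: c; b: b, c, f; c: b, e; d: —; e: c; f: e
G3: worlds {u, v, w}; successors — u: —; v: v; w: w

This is the axiom for a generalized confluence (Geach) condition; its first-order frame correspondent is ∀x ∀y ∀z ((xRy ∧ xR²z) → ∃w (y = w ∧ z = w)).
G1: fails — bRb, bR²a but b ≠ a.
G2: fails — aRc, aR²b but c ≠ b.
G3: ✓.

G3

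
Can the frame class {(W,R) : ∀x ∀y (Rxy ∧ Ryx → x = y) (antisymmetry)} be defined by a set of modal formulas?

Any modally definable frame class is closed under surjective bounded morphisms.
The 4-cycle (worlds 0,1,2,3 with 0→1→2→3→0) is antisymmetric. Sending even-indexed worlds to a and odd-indexed worlds to b is a surjective bounded morphism onto the two-world frame with a↔b, which is not antisymmetric.
So no modal formula (or set of formulas) defines exactly the antisymmetric frames.

Not modally definable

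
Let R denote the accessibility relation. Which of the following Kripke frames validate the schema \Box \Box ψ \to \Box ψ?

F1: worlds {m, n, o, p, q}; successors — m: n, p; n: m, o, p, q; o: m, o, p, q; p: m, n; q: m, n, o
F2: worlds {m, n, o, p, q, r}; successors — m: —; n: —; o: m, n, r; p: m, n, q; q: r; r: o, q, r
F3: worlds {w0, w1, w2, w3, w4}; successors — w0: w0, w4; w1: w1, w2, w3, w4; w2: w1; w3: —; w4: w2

F1

Frame correspondent (Sahlqvist): \forall x \forall y (Rxy \to \exists z (Rxz \wedge Rzy)) — i.e. density.
F1: ✓.
F2: fails — Rom but no z with Roz and Rzm.
F3: fails — Rw4w2 but no z with Rw4z and Rzw2.
Valid on: F1.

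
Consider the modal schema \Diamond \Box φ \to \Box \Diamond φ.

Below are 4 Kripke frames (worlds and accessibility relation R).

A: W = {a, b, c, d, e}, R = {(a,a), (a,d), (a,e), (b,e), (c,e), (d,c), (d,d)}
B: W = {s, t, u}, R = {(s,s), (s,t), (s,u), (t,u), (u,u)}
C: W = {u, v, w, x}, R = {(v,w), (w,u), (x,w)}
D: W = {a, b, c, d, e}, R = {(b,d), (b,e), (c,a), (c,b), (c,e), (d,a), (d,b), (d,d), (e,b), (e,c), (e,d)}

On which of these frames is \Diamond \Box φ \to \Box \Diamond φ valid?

B

This is the axiom for convergence; its first-order frame correspondent is \forall x \forall y \forall z (Rxy \wedge Rxz \to \exists w (Ryw \wedge Rzw)).
A: fails — Rae and Rae but e and e have no common successor.
B: ✓.
C: fails — Rwu and Rwu but u and u have no common successor.
D: fails — Rcb and Rca but b and a have no common successor.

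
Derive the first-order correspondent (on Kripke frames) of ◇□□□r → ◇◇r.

∀x ∀y (xRy → ∃w (yR³w ∧ xR²w))

This is a Sahlqvist (Geach-type) schema ◇^1□^3r → □^0◇^2r.
First-order correspondent: ∀x ∀y (xRy → ∃w (yR³w ∧ xR²w)).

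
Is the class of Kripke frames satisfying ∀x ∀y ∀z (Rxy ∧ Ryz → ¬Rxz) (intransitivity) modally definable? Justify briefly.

Any modally definable frame class is closed under surjective bounded morphisms.
The 5-cycle (worlds a,b,c,d,e with a→b→c→d→e→a) is intransitive. Mapping every world to a single reflexive point • is a surjective bounded morphism; the reflexive point is not intransitive (R••∧R•• but R••).
Hence intransitivity is not modally definable.

No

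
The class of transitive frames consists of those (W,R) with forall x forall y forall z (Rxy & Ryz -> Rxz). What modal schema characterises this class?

□s → □□s

The condition is transitivity. The 4 schema □s → □□s defines it.
Suppose □s→□□s is valid. Take Rxy, Ryz and set V(s)={w : Rxw}. Then □s at x, so □□s at x, so □s at y, so s at z, i.e. Rxz.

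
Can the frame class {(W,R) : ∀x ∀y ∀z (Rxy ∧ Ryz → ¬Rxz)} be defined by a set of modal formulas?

If a class were modally definable it would be closed under surjective bounded morphisms (Goldblatt–Thomason).
The 5-cycle (worlds a,b,c,d,e with a→b→c→d→e→a) is intransitive. Mapping every world to a single reflexive point • is a surjective bounded morphism; the reflexive point is not intransitive (R••∧R•• but R••).
So no modal formula (or set of formulas) defines exactly the intransitive frames.

Not definable by any modal formula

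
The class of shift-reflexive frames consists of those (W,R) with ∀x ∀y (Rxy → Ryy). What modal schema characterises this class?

The condition is shift-reflexivity. The T□ schema □(□q → q) defines it.
Suppose □(□q→q) is valid. Take Rxy and set V(q)={w : Ryw}. Then at y, □q holds; since □(□q→q) at x, □q→q at y, so q at y, i.e. Ryy.

□(□q → q)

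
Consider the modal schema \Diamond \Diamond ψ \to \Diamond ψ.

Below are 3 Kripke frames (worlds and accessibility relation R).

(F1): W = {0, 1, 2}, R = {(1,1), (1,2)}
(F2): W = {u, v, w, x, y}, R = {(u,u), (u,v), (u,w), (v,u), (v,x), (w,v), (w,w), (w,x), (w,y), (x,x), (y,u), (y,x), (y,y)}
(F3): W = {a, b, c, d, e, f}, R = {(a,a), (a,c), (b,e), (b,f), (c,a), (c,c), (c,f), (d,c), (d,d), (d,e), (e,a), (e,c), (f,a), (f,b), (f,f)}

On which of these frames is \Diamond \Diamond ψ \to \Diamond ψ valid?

This is the axiom for transitivity; its first-order frame correspondent is \forall x \forall y \forall z (Rxy \wedge Ryz \to Rxz).
(F1): condition met.
(F2): fails — Ruv and Rvx but not Rux.
(F3): fails — Rde and Rea but not Rda.

(F1)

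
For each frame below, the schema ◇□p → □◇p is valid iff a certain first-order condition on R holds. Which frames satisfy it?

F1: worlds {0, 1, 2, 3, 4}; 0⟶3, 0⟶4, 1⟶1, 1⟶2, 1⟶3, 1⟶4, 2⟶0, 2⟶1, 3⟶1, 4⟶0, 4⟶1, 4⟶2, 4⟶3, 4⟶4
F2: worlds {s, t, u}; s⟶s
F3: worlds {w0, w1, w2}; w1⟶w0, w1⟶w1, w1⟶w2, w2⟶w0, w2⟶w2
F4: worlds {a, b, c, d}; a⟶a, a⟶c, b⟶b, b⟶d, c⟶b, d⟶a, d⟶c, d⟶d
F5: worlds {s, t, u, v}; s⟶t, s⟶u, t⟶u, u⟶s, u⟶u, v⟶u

The schema corresponds to convergence: ∀x ∀y ∀z (Rxy ∧ Rxz → ∃w (Ryw ∧ Rzw)).
F1: fails — R43 and R40 but 3 and 0 have no common successor.
F2: ✓.
F3: fails — Rw1w2 and Rw1w0 but w2 and w0 have no common successor.
F4: fails — Raa and Rac but a and c have no common successor.
F5: ✓.

F2, F5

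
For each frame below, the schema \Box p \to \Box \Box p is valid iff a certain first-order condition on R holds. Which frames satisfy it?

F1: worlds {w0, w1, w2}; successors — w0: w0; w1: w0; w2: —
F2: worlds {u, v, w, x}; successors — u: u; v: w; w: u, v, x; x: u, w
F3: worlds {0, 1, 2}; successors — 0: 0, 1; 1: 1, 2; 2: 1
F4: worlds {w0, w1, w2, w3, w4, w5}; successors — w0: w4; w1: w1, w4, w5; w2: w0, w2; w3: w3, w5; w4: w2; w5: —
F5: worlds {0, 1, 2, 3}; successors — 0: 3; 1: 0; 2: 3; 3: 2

The schema corresponds to transitivity: \forall x \forall y \forall z (Rxy \wedge Ryz \to Rxz).
F1: holds.
F2: fails — Rxw and Rwx but not Rxx.
F3: fails — R01 and R12 but not R02.
F4: fails — Rw0w4 and Rw4w2 but not Rw0w2.
F5: fails — R10 and R03 but not R13.

F1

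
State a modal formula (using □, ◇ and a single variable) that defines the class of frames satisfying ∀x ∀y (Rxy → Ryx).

s → □◇s

A defining formula is s → □◇s (the B axiom).
Suppose s→□◇s is valid. Take Rxy and set V(s)={x}. Then s at x, so □◇s at x, so ◇s at y, so some z with Ryz has s; z=x, i.e. Ryx.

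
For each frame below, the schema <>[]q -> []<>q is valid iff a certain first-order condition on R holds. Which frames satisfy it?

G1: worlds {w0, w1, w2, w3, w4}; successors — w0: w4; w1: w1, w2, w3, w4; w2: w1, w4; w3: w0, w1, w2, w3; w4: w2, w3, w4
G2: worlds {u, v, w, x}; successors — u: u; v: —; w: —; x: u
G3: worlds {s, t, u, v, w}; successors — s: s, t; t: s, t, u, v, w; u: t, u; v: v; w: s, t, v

G2

The schema corresponds to convergence: forall x forall y forall z (Rxy & Rxz -> exists w (Ryw & Rzw)).
G1: fails — Rw3w0 and Rw3w3 but w0 and w3 have no common successor.
G2: ✓.
G3: fails — Rtv and Rts but v and s have no common successor.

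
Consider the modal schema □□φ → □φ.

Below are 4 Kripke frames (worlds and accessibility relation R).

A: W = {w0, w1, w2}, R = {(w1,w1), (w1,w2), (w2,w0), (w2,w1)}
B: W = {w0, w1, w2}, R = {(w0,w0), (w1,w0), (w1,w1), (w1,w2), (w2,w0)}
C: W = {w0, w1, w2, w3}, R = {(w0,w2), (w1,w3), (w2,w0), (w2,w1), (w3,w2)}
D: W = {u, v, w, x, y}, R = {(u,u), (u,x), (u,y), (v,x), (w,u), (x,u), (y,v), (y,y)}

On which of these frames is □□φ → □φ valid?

The schema corresponds to density: ∀x ∀y (Rxy → ∃z (Rxz ∧ Rzy)).
A: fails — Rw2w0 but no z with Rw2z and Rzw0.
B: holds.
C: fails — Rw3w2 but no z with Rw3z and Rzw2.
D: fails — Rvx but no z with Rvz and Rzx.
Valid on: B.

B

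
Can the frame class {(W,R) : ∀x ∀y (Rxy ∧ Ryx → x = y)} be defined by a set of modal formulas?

Any modally definable frame class is closed under surjective bounded morphisms.
The 6-cycle (worlds s,t,u,v,w,x with s→t→u→v→w→x→s) is antisymmetric. Sending even-indexed worlds to • and odd-indexed worlds to ∘ is a surjective bounded morphism onto the two-world frame with •↔∘, which is not antisymmetric.
Hence antisymmetry is not modally definable.

No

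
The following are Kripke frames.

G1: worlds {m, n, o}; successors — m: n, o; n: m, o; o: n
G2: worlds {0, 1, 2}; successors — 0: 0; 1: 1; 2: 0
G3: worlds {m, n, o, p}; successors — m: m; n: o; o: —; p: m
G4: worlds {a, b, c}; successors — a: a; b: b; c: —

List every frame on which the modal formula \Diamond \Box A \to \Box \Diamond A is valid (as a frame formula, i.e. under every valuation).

The schema corresponds to convergence: \forall x \forall y \forall z (Rxy \wedge Rxz \to \exists w (Ryw \wedge Rzw)).
G1: fails — Rmo and Rmn but o and n have no common successor.
G2: condition met.
G3: fails — Rno and Rno but o and o have no common successor.
G4: condition met.
Valid on: G2, G4.

G2, G4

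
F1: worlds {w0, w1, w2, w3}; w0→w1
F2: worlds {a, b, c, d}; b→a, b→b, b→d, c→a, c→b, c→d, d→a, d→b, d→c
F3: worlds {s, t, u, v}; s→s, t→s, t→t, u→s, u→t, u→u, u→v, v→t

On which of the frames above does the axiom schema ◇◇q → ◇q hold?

The schema corresponds to transitivity: ∀x ∀y ∀z (Rxy ∧ Ryz → Rxz).
F1: satisfies the condition.
F2: fails — Rcd and Rdc but not Rcc.
F3: fails — Rvt and Rts but not Rvs.
Valid on: F1.

F1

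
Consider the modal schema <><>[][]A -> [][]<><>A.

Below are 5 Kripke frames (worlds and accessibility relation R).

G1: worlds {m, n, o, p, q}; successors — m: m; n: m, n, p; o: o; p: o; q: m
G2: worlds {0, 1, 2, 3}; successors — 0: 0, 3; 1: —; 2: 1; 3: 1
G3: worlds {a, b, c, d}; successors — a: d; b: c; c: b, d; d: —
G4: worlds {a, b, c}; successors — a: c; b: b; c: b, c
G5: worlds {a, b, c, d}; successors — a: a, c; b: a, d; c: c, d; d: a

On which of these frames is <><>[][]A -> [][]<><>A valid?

Frame correspondent (Sahlqvist): forall x forall y forall z ((x R^2 y & x R^2 z) -> exists w (y R^2 w & z R^2 w)) — i.e. a generalized confluence (Geach) condition.
G1: fails — nR²m, nR²o but no w with mR²w and oR²w.
G2: fails — 0R²0, 0R²1 but no w with 0R²w and 1R²w.
G3: fails — bR²b, bR²d but no w with bR²w and dR²w.
G4: holds.
G5: holds.
Valid on: G4, G5.

G4, G5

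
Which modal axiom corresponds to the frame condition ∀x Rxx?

□p → p

This is reflexivity; the standard corresponding axiom is T: □p → p.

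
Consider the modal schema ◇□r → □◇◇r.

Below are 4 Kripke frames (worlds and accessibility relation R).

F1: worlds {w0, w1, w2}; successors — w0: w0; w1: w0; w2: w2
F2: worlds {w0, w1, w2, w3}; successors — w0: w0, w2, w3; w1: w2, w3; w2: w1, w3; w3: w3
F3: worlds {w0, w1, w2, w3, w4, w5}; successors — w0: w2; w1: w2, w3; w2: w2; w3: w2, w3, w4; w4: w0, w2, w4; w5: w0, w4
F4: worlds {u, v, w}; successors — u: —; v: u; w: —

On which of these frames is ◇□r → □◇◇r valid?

The schema corresponds to a generalized confluence (Geach) condition: ∀x ∀y ∀z ((xRy ∧ xRz) → ∃w (yRw ∧ zR²w)).
F1: condition met.
F2: condition met.
F3: condition met.
F4: fails — vRu, vRu but no t with uRt and uR²t.
Valid on: F1, F2, F3.

F1, F2, F3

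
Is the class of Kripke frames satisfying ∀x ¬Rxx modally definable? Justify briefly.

No

Any modally definable frame class is closed under surjective bounded morphisms.
The 4-cycle (worlds a,b,c,d with a→b→c→d→a) is irreflexive, and the map sending every world to a single reflexive point • is a surjective bounded morphism (forth: every edge maps to (•,•); back: every world has a successor). So any modal formula valid on the 4-cycle is also valid on the reflexive point, which is not irreflexive.
Hence irreflexivity is not modally definable.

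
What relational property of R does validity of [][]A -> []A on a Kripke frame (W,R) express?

density: forall x forall y (Rxy -> exists z (Rxz & Rzy))

This is the C4 axiom.
Its frame correspondent is density — forall x forall y (Rxy -> exists z (Rxz & Rzy)).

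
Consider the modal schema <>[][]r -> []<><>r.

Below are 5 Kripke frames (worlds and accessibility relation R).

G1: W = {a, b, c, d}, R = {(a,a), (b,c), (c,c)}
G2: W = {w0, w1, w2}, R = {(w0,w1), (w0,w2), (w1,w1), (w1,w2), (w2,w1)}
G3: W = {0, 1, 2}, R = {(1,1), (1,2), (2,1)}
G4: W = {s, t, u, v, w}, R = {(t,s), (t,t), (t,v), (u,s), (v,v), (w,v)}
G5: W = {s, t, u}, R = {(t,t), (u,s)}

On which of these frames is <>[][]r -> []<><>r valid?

G1, G2, G3

Frame correspondent (Sahlqvist): forall x forall y forall z ((xRy & xRz) -> exists w (y R^2 w & z R^2 w)) — i.e. a generalized confluence (Geach) condition.
G1: satisfies the condition.
G2: satisfies the condition.
G3: satisfies the condition.
G4: fails — tRs, tRs but no w* with sR²w* and sR²w*.
G5: fails — uRs, uRs but no w with sR²w and sR²w.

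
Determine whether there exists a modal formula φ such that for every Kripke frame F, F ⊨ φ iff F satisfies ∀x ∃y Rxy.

Yes, by □p → ◇p

The condition is seriality. A defining modal formula is □p → ◇p.
Suppose □p→◇p is valid. At any x set V(p)=W. Then □p at x, so ◇p at x, so x has a successor.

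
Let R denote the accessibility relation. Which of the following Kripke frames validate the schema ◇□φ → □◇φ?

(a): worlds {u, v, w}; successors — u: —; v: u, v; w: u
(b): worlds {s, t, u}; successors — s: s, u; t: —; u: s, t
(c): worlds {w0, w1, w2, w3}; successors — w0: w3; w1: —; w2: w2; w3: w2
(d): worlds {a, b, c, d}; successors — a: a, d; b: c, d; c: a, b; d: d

Frame correspondent (Sahlqvist): ∀x ∀y ∀z (Rxy ∧ Rxz → ∃w (Ryw ∧ Rzw)) — i.e. convergence.
(a): fails — Rvu and Rvu but u and u have no common successor.
(b): fails — Rus and Rut but s and t have no common successor.
(c): ✓.
(d): fails — Rbc and Rbd but c and d have no common successor.
Valid on: (c).

(c)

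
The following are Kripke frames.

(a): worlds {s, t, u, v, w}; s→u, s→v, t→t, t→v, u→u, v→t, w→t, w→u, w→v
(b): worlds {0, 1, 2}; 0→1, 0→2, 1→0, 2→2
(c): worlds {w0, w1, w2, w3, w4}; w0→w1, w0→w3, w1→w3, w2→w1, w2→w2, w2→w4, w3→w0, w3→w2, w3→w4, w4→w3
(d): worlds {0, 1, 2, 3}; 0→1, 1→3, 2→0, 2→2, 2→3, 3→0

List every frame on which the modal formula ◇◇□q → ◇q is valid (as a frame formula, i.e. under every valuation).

This is the axiom for a generalized confluence (Geach) condition; its first-order frame correspondent is ∀x ∀y (xR²y → ∃w (yRw ∧ xRw)).
(a): satisfies the condition.
(b): fails — 1R²2 but no w with 2Rw and 1Rw.
(c): fails — w0R²w3 but no w with w3Rw and w0Rw.
(d): fails — 0R²3 but no w with 3Rw and 0Rw.
Valid on: (a).

(a)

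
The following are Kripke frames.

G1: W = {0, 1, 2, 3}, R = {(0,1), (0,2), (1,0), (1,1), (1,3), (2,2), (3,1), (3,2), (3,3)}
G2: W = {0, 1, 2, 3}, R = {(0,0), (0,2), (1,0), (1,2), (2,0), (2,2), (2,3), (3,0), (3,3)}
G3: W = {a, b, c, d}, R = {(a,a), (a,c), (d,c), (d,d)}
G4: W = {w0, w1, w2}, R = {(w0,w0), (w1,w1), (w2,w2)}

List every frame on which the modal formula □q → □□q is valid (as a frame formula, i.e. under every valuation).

Frame correspondent (Sahlqvist): ∀x ∀y ∀z (Rxy ∧ Ryz → Rxz) — i.e. transitivity.
G1: fails — R10 and R02 but not R12.
G2: fails — R02 and R23 but not R03.
G3: condition met.
G4: condition met.

G3, G4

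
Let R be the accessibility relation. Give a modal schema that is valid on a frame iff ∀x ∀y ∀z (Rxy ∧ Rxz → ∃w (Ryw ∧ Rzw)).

◇□q → □◇q

The condition is convergence. The .2 schema ◇□q → □◇q defines it.
Suppose ◇□q→□◇q is valid. Take Rxy, Rxz and set V(q)={w : Ryw}. Then □q at y so ◇□q at x, so □◇q at x, so ◇q at z, giving w with Rzw and Ryw.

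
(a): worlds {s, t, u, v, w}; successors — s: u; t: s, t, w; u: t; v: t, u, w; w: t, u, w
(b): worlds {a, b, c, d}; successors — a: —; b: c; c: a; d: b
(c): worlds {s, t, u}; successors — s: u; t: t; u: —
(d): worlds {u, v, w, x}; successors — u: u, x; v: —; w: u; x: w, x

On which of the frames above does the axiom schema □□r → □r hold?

The schema corresponds to density: ∀x ∀y (Rxy → ∃z (Rxz ∧ Rzy)).
(a): fails — Rsu but no z with Rsz and Rzu.
(b): fails — Rdb but no z with Rdz and Rzb.
(c): fails — Rsu but no z with Rsz and Rzu.
(d): condition met.
Valid on: (d).

(d)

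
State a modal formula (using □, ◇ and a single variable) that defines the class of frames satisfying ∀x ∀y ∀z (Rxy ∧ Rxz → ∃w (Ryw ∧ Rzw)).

The condition is convergence. The .2 schema ◇□ψ → □◇ψ defines it.

◇□ψ → □◇ψ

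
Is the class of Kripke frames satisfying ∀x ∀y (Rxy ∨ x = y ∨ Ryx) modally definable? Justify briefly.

No

Any modally definable frame class is closed under disjoint unions.
Take 2 disjoint single-world reflexive frames: each is trivially connected, but their disjoint union has 2 worlds with no edge between distinct components, so it is not connected.
So the class is not modally definable.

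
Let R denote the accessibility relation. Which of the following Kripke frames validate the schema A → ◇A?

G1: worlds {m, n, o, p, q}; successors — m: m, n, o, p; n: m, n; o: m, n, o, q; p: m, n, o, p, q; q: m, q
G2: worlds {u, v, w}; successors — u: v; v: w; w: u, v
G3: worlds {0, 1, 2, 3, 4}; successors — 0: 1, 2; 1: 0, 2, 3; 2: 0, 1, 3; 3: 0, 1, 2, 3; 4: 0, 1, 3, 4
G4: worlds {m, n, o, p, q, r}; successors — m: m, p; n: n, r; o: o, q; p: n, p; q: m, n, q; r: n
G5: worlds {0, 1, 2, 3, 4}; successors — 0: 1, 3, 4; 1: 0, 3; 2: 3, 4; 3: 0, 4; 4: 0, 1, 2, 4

This is the axiom for reflexivity; its first-order frame correspondent is ∀x Rxx.
G1: holds.
G2: fails — world u does not see itself.
G3: fails — world 0 does not see itself.
G4: fails — world r does not see itself.
G5: fails — world 0 does not see itself.

G1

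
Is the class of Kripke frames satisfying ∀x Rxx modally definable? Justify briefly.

Yes, by □r → r

Yes: it is reflexivity, defined by the T schema □r → r.
Suppose □r→r is valid. At any x set V(r)={w : Rxw}. Then □r holds at x, so r holds at x, i.e. Rxx.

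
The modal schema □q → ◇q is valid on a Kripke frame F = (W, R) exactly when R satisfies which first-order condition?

seriality

Suppose □q→◇q is valid. At any x set V(q)=W. Then □q at x, so ◇q at x, so x has a successor.
The converse is a direct semantic check.
Frame condition: ∀x ∃y Rxy.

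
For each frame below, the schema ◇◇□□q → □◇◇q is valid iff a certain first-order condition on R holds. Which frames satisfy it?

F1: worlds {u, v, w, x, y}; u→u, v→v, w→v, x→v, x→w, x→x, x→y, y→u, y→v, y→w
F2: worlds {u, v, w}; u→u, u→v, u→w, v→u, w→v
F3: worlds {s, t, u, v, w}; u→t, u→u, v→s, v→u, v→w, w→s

Frame correspondent (Sahlqvist): ∀x ∀y ∀z ((xR²y ∧ xRz) → ∃w (yR²w ∧ zR²w)) — i.e. a generalized confluence (Geach) condition.
F1: fails — xR²u, xRv but no t with uR²t and vR²t.
F2: satisfies the condition.
F3: fails — uR²t, uRt but no w* with tR²w* and tR²w*.
Valid on: F2.

F2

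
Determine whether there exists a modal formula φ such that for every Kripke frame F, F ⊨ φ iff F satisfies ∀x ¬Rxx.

Modal frame validity is preserved under surjective bounded morphisms.
The 4-cycle (worlds 0,1,2,3 with 0→1→2→3→0) is irreflexive, and the map sending every world to a single reflexive point • is a surjective bounded morphism (forth: every edge maps to (•,•); back: every world has a successor). So any modal formula valid on the 4-cycle is also valid on the reflexive point, which is not irreflexive.
So the class is not modally definable.

No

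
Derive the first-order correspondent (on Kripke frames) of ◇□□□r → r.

∀x ∀y (xRy → ∃w (yR³w ∧ x = w))

This is a Sahlqvist (Geach-type) schema ◇^1□^3r → □^0◇^0r.
Minimal-valuation argument: fix x; take any y with xR^1y and any z with xR^0z. Set V(r) to the set of worlds R-reachable from y in exactly 3 steps. Then □^3r holds at y, so the antecedent holds at x; validity forces ◇^0r at z, giving a w with zR^0w and yR^3w.
First-order correspondent: ∀x ∀y (xRy → ∃w (yR³w ∧ x = w)).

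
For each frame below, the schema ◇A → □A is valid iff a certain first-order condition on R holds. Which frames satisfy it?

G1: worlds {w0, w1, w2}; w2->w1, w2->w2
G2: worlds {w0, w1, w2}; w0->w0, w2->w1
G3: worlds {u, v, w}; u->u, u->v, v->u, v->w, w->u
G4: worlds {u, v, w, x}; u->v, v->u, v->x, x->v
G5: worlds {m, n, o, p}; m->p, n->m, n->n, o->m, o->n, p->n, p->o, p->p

The schema corresponds to partial functionality: ∀x ∀y ∀z (Rxy ∧ Rxz → y = z).
G1: fails — w2 sees both w1 and w2.
G2: condition met.
G3: fails — u sees both u and v.
G4: fails — v sees both u and x.
G5: fails — n sees both m and n.
Valid on: G2.

G2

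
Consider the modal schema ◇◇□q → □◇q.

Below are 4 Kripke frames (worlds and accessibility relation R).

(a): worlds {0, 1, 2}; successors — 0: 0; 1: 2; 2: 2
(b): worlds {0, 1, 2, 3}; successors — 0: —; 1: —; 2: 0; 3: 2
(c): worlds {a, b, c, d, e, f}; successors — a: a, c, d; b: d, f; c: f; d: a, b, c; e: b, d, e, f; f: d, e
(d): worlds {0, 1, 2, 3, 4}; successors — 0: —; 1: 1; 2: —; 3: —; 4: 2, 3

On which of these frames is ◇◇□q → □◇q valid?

(a), (d)

Frame correspondent (Sahlqvist): ∀x ∀y ∀z ((xR²y ∧ xRz) → ∃w (yRw ∧ zRw)) — i.e. a generalized confluence (Geach) condition.
(a): satisfies the condition.
(b): fails — 3R²0, 3R2 but no w with 0Rw and 2Rw.
(c): fails — aR²a, aRc but no w with aRw and cRw.
(d): satisfies the condition.
Valid on: (a), (d).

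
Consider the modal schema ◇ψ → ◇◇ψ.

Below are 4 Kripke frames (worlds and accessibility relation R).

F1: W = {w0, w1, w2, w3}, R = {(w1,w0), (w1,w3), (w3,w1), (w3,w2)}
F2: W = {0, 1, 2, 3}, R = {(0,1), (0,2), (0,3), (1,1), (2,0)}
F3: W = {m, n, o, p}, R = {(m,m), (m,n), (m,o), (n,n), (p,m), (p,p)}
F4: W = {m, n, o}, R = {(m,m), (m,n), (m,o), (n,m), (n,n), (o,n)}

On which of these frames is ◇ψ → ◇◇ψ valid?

F3, F4

This is the axiom for a generalized confluence (Geach) condition; its first-order frame correspondent is ∀x ∀y (xRy → ∃w (y = w ∧ xR²w)).
F1: fails — w1Rw0 but no w with w0=w and w1R²w.
F2: fails — 0R2 but no w with 2=w and 0R²w.
F3: ✓.
F4: ✓.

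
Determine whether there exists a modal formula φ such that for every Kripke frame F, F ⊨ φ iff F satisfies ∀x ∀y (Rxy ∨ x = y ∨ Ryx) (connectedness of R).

Not definable by any modal formula

If a class were modally definable it would be closed under disjoint unions (Goldblatt–Thomason).
Take 2 disjoint single-world reflexive frames: each is trivially connected, but their disjoint union has 2 worlds with no edge between distinct components, so it is not connected.
So no modal formula (or set of formulas) defines exactly the connected frames.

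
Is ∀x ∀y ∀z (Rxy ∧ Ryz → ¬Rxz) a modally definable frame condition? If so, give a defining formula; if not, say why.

Modal frame validity is preserved under surjective bounded morphisms.
The 5-cycle (worlds s,t,u,v,w with s→t→u→v→w→s) is intransitive. Mapping every world to a single reflexive point • is a surjective bounded morphism; the reflexive point is not intransitive (R••∧R•• but R••).
So the class is not modally definable.

Not modally definable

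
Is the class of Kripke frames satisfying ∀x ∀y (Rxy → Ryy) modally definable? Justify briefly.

This is a Sahlqvist condition; the T□ axiom □(□p → p) defines it.
Suppose □(□p→p) is valid. Take Rxy and set V(p)={w : Ryw}. Then at y, □p holds; since □(□p→p) at x, □p→p at y, so p at y, i.e. Ryy.

Yes — defined by □(□p → p)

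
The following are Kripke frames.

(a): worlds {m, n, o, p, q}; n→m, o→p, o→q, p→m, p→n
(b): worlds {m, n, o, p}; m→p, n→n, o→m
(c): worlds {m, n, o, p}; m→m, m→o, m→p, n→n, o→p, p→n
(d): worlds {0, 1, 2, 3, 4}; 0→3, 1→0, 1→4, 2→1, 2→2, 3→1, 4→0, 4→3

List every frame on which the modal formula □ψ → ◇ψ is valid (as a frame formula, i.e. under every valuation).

Frame correspondent (Sahlqvist): ∀x ∃y Rxy — i.e. seriality.
(a): fails — world m has no successor.
(b): fails — world p has no successor.
(c): condition met.
(d): condition met.
Valid on: (c), (d).

(c), (d)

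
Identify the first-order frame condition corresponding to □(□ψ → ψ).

This schema is the T□ axiom.
It corresponds to shift-reflexivity: ∀x ∀y (Rxy → Ryy).

Shift-reflexivity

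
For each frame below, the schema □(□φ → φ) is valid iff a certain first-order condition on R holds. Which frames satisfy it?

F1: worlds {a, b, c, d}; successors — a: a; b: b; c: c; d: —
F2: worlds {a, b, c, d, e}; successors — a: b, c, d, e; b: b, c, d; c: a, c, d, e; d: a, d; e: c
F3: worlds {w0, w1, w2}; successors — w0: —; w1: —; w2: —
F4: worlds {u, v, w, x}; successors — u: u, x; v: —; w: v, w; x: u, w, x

The schema corresponds to shift-reflexivity: ∀x ∀y (Rxy → Ryy).
F1: condition met.
F2: fails — Rae but not Ree.
F3: condition met.
F4: fails — Rwv but not Rvv.
Valid on: F1, F3.

F1, F3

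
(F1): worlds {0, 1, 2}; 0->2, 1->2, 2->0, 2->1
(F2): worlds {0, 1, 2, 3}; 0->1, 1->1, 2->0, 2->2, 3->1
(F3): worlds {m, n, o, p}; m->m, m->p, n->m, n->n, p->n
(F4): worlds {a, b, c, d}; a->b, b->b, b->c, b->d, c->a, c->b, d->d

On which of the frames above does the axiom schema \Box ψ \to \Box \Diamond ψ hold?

The schema corresponds to a generalized confluence (Geach) condition: \forall x \forall z (xRz \to \exists w (xRw \wedge zRw)).
(F1): fails — 0R2 but no w with 0Rw and 2Rw.
(F2): fails — 2R0 but no w with 2Rw and 0Rw.
(F3): fails — mRp but no w with mRw and pRw.
(F4): satisfies the condition.

(F4)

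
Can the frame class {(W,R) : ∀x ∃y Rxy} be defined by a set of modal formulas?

The condition is seriality. A defining modal formula is □r → ◇r.
Suppose □r→◇r is valid. At any x set V(r)=W. Then □r at x, so ◇r at x, so x has a successor.

Definable; □r → ◇r defines it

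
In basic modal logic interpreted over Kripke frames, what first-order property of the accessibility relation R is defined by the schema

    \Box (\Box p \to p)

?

Suppose □(□p→p) is valid. Take Rxy and set V(p)={w : Ryw}. Then at y, □p holds; since □(□p→p) at x, □p→p at y, so p at y, i.e. Ryy.

shift-reflexivity: \forall x \forall y (Rxy \to Ryy)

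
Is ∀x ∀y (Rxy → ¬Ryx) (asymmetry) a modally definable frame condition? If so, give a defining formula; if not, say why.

Not modally definable

If a class were modally definable it would be closed under surjective bounded morphisms (Goldblatt–Thomason).
The 3-cycle (worlds 0,1,2 with 0→1→2→0) is asymmetric. Mapping every world to a single reflexive point • is a surjective bounded morphism, and the reflexive point is not asymmetric (R•• but asymmetry requires ¬R••).
So no modal formula (or set of formulas) defines exactly the asymmetric frames.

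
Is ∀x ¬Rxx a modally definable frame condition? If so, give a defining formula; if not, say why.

Any modally definable frame class is closed under surjective bounded morphisms.
The 2-cycle (worlds 0,1 with 0→1→0) is irreflexive, and the map sending every world to a single reflexive point • is a surjective bounded morphism (forth: every edge maps to (•,•); back: every world has a successor). So any modal formula valid on the 2-cycle is also valid on the reflexive point, which is not irreflexive.
So no modal formula (or set of formulas) defines exactly the irreflexive frames.

No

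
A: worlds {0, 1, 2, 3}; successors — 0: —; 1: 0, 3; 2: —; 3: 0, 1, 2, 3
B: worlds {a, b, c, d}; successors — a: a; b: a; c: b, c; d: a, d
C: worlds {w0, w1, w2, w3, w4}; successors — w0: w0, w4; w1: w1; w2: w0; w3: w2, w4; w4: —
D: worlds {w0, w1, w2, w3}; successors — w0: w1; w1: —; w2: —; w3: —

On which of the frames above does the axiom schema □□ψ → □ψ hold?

A, B

This is the axiom for density; its first-order frame correspondent is ∀x ∀y (Rxy → ∃z (Rxz ∧ Rzy)).
A: holds.
B: holds.
C: fails — Rw3w2 but no z with Rw3z and Rzw2.
D: fails — Rw0w1 but no z with Rw0z and Rzw1.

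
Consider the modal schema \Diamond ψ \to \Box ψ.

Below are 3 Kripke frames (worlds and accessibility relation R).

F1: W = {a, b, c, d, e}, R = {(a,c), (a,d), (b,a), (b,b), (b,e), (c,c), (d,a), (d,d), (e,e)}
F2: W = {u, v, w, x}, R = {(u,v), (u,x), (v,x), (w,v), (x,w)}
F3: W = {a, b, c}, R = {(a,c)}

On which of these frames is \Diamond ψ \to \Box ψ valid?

F3

Frame correspondent (Sahlqvist): \forall x \forall y \forall z (Rxy \wedge Rxz \to y = z) — i.e. partial functionality.
F1: fails — a sees both c and d.
F2: fails — u sees both v and x.
F3: satisfies the condition.
Valid on: F3.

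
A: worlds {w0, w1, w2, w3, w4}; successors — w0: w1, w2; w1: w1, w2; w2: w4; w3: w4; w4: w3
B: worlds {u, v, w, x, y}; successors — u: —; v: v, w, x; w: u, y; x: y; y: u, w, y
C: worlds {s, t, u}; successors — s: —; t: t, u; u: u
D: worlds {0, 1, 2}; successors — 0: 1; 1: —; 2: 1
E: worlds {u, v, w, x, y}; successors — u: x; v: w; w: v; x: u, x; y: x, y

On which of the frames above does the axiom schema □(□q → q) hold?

Frame correspondent (Sahlqvist): ∀x ∀y (Rxy → Ryy) — i.e. shift-reflexivity.
A: fails — Rw1w2 but not Rw2w2.
B: fails — Rwu but not Ruu.
C: ✓.
D: fails — R01 but not R11.
E: fails — Rvw but not Rww.
Valid on: C.

C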